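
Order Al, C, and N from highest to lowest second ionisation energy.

N > C > Al

IE_2 is the cost of taking one more electron from the +1 cation: Al⁺ still has 2 valence electrons; C⁺ still has 3 valence electrons; N⁺ still has 4 valence electrons.
All are still removing valence electrons, so compare the +1 ions as you would atoms: IE_2 generally rises across a period (higher Z_eff) and falls down a group (larger shell), subject to the usual subshell exceptions.
Valence configurations: Al⁺ [Ne]3s², C⁺ [He]2s²2p¹, N⁺ [He]2s²2p².
The numbers (kJ/mol): Al 1817, C 2353, N 2856.
So the second ionization energies run Al < C < N.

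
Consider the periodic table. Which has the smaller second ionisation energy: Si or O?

Si

IE_2 is the cost of taking one more electron from the +1 cation: Si⁺ still has 3 valence electrons; O⁺ still has 5 valence electrons.
All are still removing valence electrons, so compare the +1 ions as you would atoms: IE_2 generally rises across a period (higher Z_eff) and falls down a group (larger shell), subject to the usual subshell exceptions.
Valence configurations: Si⁺ [Ne]3s²3p¹, O⁺ [He]2s²2p³.
Approximate IE_2 values (kJ/mol): Si 1577, O 3388.
Overall IE_2 order: Si < O.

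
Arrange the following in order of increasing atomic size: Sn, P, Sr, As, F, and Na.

F, P, As, Sn, Na, Sr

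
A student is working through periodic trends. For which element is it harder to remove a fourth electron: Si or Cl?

Cl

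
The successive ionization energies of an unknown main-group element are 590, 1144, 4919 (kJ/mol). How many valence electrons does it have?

Look for the largest jump between consecutive ionization energies: IE3/IE2 ≈ 4.3, far larger than any earlier ratio.
That jump marks the point where a core electron is being removed. So the atom has 2 valence electrons.

2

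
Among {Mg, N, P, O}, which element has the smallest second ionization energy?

Mg

IE_2 is the cost of taking one more electron from the +1 cation: Mg⁺ still has 1 valence electron; N⁺ still has 4 valence electrons; P⁺ still has 4 valence electrons; O⁺ still has 5 valence electrons.
All are still removing valence electrons, so compare the +1 ions as you would atoms: IE_2 generally rises across a period (higher Z_eff) and falls down a group (larger shell), subject to the usual subshell exceptions.
Valence configurations: Mg⁺ [Ne]3s¹, N⁺ [He]2s²2p², P⁺ [Ne]3s²3p², O⁺ [He]2s²2p³.
Approximate IE_2 values (kJ/mol): Mg 1451, N 2856, P 1907, O 3388.
Putting it together, IE_2: Mg < P < N < O.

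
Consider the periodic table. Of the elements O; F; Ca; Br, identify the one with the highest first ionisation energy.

F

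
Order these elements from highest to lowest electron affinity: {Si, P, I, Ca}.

Electron affinity generally becomes more exothermic across a period toward the halogens and less exothermic down a group.
Neither a single period nor a single group — weigh both effects.
P > Ca: both effects reinforce here, so P is clearly the higher of the two.
Si > P: this pair runs against the simple trend — see the exception note.
I > Si: period and group pull opposite ways; the across-period shift dominates (295 vs 134 kJ/mol).
Note the exception: Si has a higher electron affinity than P, contrary to the simple trend — adding an electron to P's half-filled 3p³ is unfavourable, so Si (3p²) has the more exothermic EA.
For reference (kJ/mol): Si 134, P 72, Ca 2, I 295.
So from highest to lowest: I > Si > P > Ca.

I > Si > P > Ca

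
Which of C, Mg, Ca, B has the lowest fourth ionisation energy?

The fourth ionization energy removes an electron from the +3 ion. For each element: C³⁺ still has 1 valence electron; Mg³⁺ is already 1 electron into the core; Ca³⁺ is already 1 electron into the core; B³⁺ is the bare [He] core.
Breaking into a closed-shell core is much more expensive than removing a leftover valence electron — Ca, Mg and B have the largest IE_4 here.
The numbers (kJ/mol): C 6223, Mg 10543, Ca 6491, B 25026.
Putting it together, IE_4: C < Ca < Mg < B.

C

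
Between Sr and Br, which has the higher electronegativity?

Br

Br is in period 4, group 17; Sr is in period 5, group 2.
Electronegativity increases across a period and decreases down a group, tracking effective nuclear charge and atomic size.
Neither a single period nor a single group — weigh both effects.
Br > Sr: relative to Sr, both the across-period and down-group shifts push Br's electronegativity up.
For reference (Pauling): Br 2.96, Sr 0.95.
So Br has the higher electronegativity (Br > Sr).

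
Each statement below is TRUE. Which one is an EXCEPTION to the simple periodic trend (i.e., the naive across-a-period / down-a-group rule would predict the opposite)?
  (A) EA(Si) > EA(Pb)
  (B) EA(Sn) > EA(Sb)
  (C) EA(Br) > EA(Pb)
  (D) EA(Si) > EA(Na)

The general trend: electron affinity increases across a period and decreases down a group.
(A) Si (period 3, group 14) vs Pb (period 6, group 14): the stated order agrees with the simple trend.
(B) Sn (period 5, group 14) vs Sb (period 5, group 15): the stated order contradicts the simple trend.
(C) Br (period 4, group 17) vs Pb (period 6, group 14): the stated order agrees with the simple trend.
(D) Si (period 3, group 14) vs Na (period 3, group 1): the stated order agrees with the simple trend.
The exception is (B): adding an electron to Sb's half-filled 5p³ is unfavourable, so Sn has the more exothermic EA.

(B)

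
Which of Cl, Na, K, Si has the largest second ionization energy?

IE_2 is the cost of taking one more electron from the +1 cation: Cl⁺ still has 6 valence electrons; Na⁺ is the bare [Ne] core; K⁺ is the bare [Ar] core; Si⁺ still has 3 valence electrons.
Breaking into a closed-shell core is much more expensive than removing a leftover valence electron — K and Na have the largest IE_2 here.
Valence configurations: Cl⁺ [Ne]3s²3p⁴, Si⁺ [Ne]3s²3p¹.
Tabulated IE_2 (kJ/mol): Cl 2298, Na 4562, K 3052, Si 1577.
Overall IE_2 order: Si < Cl < K < Na.

Na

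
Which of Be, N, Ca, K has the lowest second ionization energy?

Ca

After 1 electron has been removed, what remains? Be⁺ still has 1 valence electron; N⁺ still has 4 valence electrons; Ca⁺ still has 1 valence electron; K⁺ is the bare [Ar] core.
Pulling an electron out of a noble-gas core costs far more than removing a remaining valence electron, so K sits at the high end of IE_2.
Valence configurations: Be⁺ [He]2s¹, N⁺ [He]2s²2p², Ca⁺ [Ar]4s¹.
The numbers (kJ/mol): Be 1757, N 2856, Ca 1145, K 3052.
Overall IE_2 order: Ca < Be < N < K.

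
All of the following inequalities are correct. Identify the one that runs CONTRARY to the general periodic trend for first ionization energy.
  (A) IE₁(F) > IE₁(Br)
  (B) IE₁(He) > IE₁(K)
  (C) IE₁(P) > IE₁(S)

The general trend: first ionization energy increases across a period and decreases down a group.
(A) F (period 2, group 17) vs Br (period 4, group 17): the stated order agrees with the simple trend.
(B) He (period 1, group 18) vs K (period 4, group 1): the stated order agrees with the simple trend.
(C) P (period 3, group 15) vs S (period 3, group 16): the stated order contradicts the simple trend.
The exception is (C): S (3p⁴) ionizes more easily than half-filled P (3p³) because the paired 3p electron in S is pushed out by e⁻–e⁻ repulsion.

(C)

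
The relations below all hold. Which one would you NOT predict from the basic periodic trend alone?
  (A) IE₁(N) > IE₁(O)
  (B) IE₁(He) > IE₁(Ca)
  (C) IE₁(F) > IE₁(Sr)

The general trend: first ionization energy increases across a period and decreases down a group.
(A) N (period 2, group 15) vs O (period 2, group 16): the stated order contradicts the simple trend.
(B) He (period 1, group 18) vs Ca (period 4, group 2): the stated order agrees with the simple trend.
(C) F (period 2, group 17) vs Sr (period 5, group 2): the stated order agrees with the simple trend.
The exception is (A): pairing an electron in O's 2p⁴ costs repulsion energy, so O ionizes more easily than half-filled N (2p³).

(A)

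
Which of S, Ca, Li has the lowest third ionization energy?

Consider each +2 ion: S²⁺ still has 4 valence electrons; Ca²⁺ is the bare [Ar] core; Li²⁺ is already 1 electron into the core.
Pulling an electron out of a noble-gas core costs far more than removing a remaining valence electron, so Ca and Li sit at the high end of IE_3.
Tabulated IE_3 (kJ/mol): S 3357, Ca 4912, Li 11815.
Overall IE_3 order: S < Ca < Li.

S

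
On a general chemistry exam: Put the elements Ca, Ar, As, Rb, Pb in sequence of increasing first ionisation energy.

Rb < Ca < Pb < As < Ar

Across a period the outer electron is held more tightly (higher IE₁); down a group it sits in a higher shell, more shielded, and comes off more easily.
Neither a single period nor a single group — weigh both effects.
Ca > Rb: relative to Rb, both the across-period and down-group shifts push Ca's first ionization energy up.
Pb > Ca: the two effects oppose for this pair; the across-period effect wins (716 vs 590 kJ/mol).
As > Pb: relative to Pb, both the across-period and down-group shifts push As's first ionization energy up.
Ar > As: relative to As, both the across-period and down-group shifts push Ar's first ionization energy up.
Tabulated first ionization energy (kJ/mol): Ar 1521, Ca 590, As 947, Rb 403, Pb 716.
So from lowest to highest: Rb < Ca < Pb < As < Ar.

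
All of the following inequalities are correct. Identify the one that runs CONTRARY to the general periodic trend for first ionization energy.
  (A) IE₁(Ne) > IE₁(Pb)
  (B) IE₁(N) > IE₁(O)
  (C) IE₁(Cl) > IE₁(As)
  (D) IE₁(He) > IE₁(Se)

(B)

The general trend: first ionization energy increases across a period and decreases down a group.
(A) Ne (period 2, group 18) vs Pb (period 6, group 14): the stated order agrees with the simple trend.
(B) N (period 2, group 15) vs O (period 2, group 16): the stated order contradicts the simple trend.
(C) Cl (period 3, group 17) vs As (period 4, group 15): the stated order agrees with the simple trend.
(D) He (period 1, group 18) vs Se (period 4, group 16): the stated order agrees with the simple trend.
The exception is (B): pairing an electron in O's 2p⁴ costs repulsion energy, so O ionizes more easily than half-filled N (2p³).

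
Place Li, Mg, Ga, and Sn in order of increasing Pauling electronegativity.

Li, Mg, Ga, Sn

Li is in period 2, group 1; Mg is in period 3, group 2; Ga is in period 4, group 13; Sn is in period 5, group 14.
Smaller atoms with higher effective nuclear charge are more electronegative.
A diagonal step moves right (one effect) and down (the opposite effect) at once.
Mg > Li: period and group pull opposite ways; the across-period shift dominates (1.31 vs 0.98).
Ga > Mg: the two effects oppose for this pair; the across-period effect wins (1.81 vs 1.31).
Sn > Ga: period and group pull opposite ways; the across-period shift dominates (1.96 vs 1.81).
For reference (Pauling): Li 0.98, Mg 1.31, Ga 1.81, Sn 1.96.
So from lowest to highest: Li < Mg < Ga < Sn.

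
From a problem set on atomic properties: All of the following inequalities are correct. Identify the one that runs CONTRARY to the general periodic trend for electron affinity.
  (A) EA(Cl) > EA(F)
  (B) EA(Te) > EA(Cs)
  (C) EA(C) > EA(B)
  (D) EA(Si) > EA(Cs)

The general trend: electron affinity increases across a period and decreases down a group.
(A) Cl (period 3, group 17) vs F (period 2, group 17): the stated order contradicts the simple trend.
(B) Te (period 5, group 16) vs Cs (period 6, group 1): the stated order agrees with the simple trend.
(C) C (period 2, group 14) vs B (period 2, group 13): the stated order agrees with the simple trend.
(D) Si (period 3, group 14) vs Cs (period 6, group 1): the stated order agrees with the simple trend.
The exception is (A): F's small 2p subshell makes the incoming electron feel strong e⁻–e⁻ repulsion, so Cl actually releases more energy on gaining an electron.

(A)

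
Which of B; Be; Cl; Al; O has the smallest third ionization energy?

IE_3 is the cost of taking one more electron from the +2 cation: B²⁺ still has 1 valence electron; Be²⁺ is the bare [He] core; Cl²⁺ still has 5 valence electrons; Al²⁺ still has 1 valence electron; O²⁺ still has 4 valence electrons.
Pulling an electron out of a noble-gas core costs far more than removing a remaining valence electron, so Be sits at the high end of IE_3.
Valence configurations: B²⁺ [He]2s¹, Cl²⁺ [Ne]3s²3p³, Al²⁺ [Ne]3s¹, O²⁺ [He]2s²2p².
Approximate IE_3 values (kJ/mol): B 3660, Be 14849, Cl 3822, Al 2745, O 5300.
Hence IE_3: Al < B < Cl < O < Be.

Al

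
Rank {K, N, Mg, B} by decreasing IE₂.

The second ionization energy removes an electron from the +1 ion. For each element: K⁺ is the bare [Ar] core; N⁺ still has 4 valence electrons; Mg⁺ still has 1 valence electron; B⁺ still has 2 valence electrons.
Pulling an electron out of a noble-gas core costs far more than removing a remaining valence electron, so K sits at the high end of IE_2.
Valence configurations: N⁺ [He]2s²2p², Mg⁺ [Ne]3s¹, B⁺ [He]2s².
Tabulated IE_2 (kJ/mol): K 3052, N 2856, Mg 1451, B 2427.
Hence IE_2: Mg < B < N < K.

K, N, B, Mg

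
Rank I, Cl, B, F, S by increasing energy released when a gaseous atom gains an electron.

B < S < I < F < Cl

B is in period 2, group 13; F is in period 2, group 17; S is in period 3, group 16; Cl is in period 3, group 17; I is in period 5, group 17.
Adding an electron releases more energy for atoms nearer the top right (short of the noble gases).
Here both period and group differ, so the two effects have to be weighed against each other.
S > B: the two effects oppose for this pair; the across-period effect wins (200 vs 27 kJ/mol).
I > S: period and group pull opposite ways; the across-period shift dominates (295 vs 200 kJ/mol).
F > I: F sits above I in group 17, so the down-group effect alone puts F higher.
Cl > F: this pair runs against the simple trend — see the exception note.
Note the exception: Cl has a higher electron affinity than F, contrary to the simple trend — F's small 2p subshell makes the incoming electron feel strong e⁻–e⁻ repulsion, so Cl actually releases more energy on gaining an electron.
For reference (kJ/mol): B 27, F 328, S 200, Cl 349, I 295.
So from lowest to highest: B < S < I < F < Cl.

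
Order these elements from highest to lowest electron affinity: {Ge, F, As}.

F > Ge > As

F is in period 2, group 17; Ge is in period 4, group 14; As is in period 4, group 15.
Adding an electron releases more energy for atoms nearer the top right (short of the noble gases).
These span different periods and groups, so the two trends combine.
Ge > As: this pair runs against the simple trend — see the exception note.
F > Ge: both effects reinforce here, so F is clearly the higher of the two.
Note the exception: Ge has a higher electron affinity than As, contrary to the simple trend — adding an electron to As's half-filled 4p³ is unfavourable, so Ge (4p²) has the more exothermic EA.
For reference (kJ/mol): F 328, Ge 119, As 78.
So from highest to lowest: F > Ge > As.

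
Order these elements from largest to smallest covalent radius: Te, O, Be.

Radius decreases left→right (rising Z_eff, same n) and increases top→bottom (higher n).
These span different periods and groups, so the two trends combine.
Be > O: both are in period 2; the period trend gives Be the larger value.
Te > Be: the two effects oppose for this pair; the down-group effect wins (136 vs 102 pm).
Tabulated atomic radius (pm): Be 102, O 63, Te 136.
So from largest to smallest: Te > Be > O.

Te, Be, O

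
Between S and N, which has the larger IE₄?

After 3 electrons have been removed, what remains? S³⁺ still has 3 valence electrons; N³⁺ still has 2 valence electrons.
All are still removing valence electrons, so compare the +3 ions as you would atoms: IE_4 generally rises across a period (higher Z_eff) and falls down a group (larger shell), subject to the usual subshell exceptions.
Valence configurations: S³⁺ [Ne]3s²3p¹, N³⁺ [He]2s².
Approximate IE_4 values (kJ/mol): S 4556, N 7475.
So the fourth ionization energies run S < N.

N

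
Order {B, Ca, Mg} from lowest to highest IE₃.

After 2 electrons have been removed, what remains? B²⁺ still has 1 valence electron; Ca²⁺ is the bare [Ar] core; Mg²⁺ is the bare [Ne] core.
Pulling an electron out of a noble-gas core costs far more than removing a remaining valence electron, so Ca and Mg sit at the high end of IE_3.
Approximate IE_3 values (kJ/mol): B 3660, Ca 4912, Mg 7733.
Overall IE_3 order: B < Ca < Mg.

B < Ca < Mg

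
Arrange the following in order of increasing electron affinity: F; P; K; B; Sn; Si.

B, K, P, Sn, Si, F

B is in period 2, group 13; F is in period 2, group 17; Si is in period 3, group 14; P is in period 3, group 15; K is in period 4, group 1; Sn is in period 5, group 14.
Atoms with high Z_eff and room in the valence shell (especially the halogens) have the most exothermic electron affinities.
These span different periods and groups, so the two trends combine.
K > B: this pair runs against the simple trend — see the exception note.
P > K: both effects reinforce here, so P is clearly the higher of the two.
Sn > P: this pair runs against the simple trend — see the exception note.
Si > Sn: Si sits above Sn in group 14, so the down-group effect alone puts Si higher.
F > Si: relative to Si, both the across-period and down-group shifts push F's electron affinity up.
Note the exception: K has a higher electron affinity than B, contrary to the simple trend — B's ns²np¹ configuration gives only a small electron affinity — the sparsely filled np subshell binds an added electron weakly.
Note the exception: Sn has a higher electron affinity than P, contrary to the simple trend — adding an electron to P's half-filled np³ subshell costs electron-pairing energy.
Note the exception: Si has a higher electron affinity than P, contrary to the simple trend — adding an electron to P's half-filled 3p³ is unfavourable, so Si (3p²) has the more exothermic EA.
Approximate values (kJ/mol): B 27, F 328, Si 134, P 72, K 48, Sn 107.
So from lowest to highest: B < K < P < Sn < Si < F.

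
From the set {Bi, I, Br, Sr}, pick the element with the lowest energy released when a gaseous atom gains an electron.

Sr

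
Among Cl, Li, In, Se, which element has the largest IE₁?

Li is in period 2, group 1; Cl is in period 3, group 17; Se is in period 4, group 16; In is in period 5, group 13.
Across a period the outer electron is held more tightly (higher IE₁); down a group it sits in a higher shell, more shielded, and comes off more easily.
Here both period and group differ, so the two effects have to be weighed against each other.
In > Li: period and group pull opposite ways; the across-period shift dominates (558 vs 520 kJ/mol).
Se > In: relative to In, both the across-period and down-group shifts push Se's first ionization energy up.
Cl > Se: both effects reinforce here, so Cl is clearly the higher of the two.
For reference (kJ/mol): Li 520, Cl 1251, Se 941, In 558.
The largest IE₁ among these belongs to Cl.

Cl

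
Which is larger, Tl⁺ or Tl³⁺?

Both ions have Z = 81 protons, but Tl³⁺ has lost more electrons, so its remaining electrons feel a larger effective nuclear charge per electron and are pulled in more tightly.
Higher positive charge → smaller ion, so Tl⁺ > Tl³⁺.

Tl⁺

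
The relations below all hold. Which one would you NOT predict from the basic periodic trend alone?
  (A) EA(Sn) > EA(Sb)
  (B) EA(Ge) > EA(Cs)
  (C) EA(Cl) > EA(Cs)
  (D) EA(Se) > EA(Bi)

The general trend: electron affinity increases across a period and decreases down a group.
(A) Sn (period 5, group 14) vs Sb (period 5, group 15): the stated order contradicts the simple trend.
(B) Ge (period 4, group 14) vs Cs (period 6, group 1): the stated order agrees with the simple trend.
(C) Cl (period 3, group 17) vs Cs (period 6, group 1): the stated order agrees with the simple trend.
(D) Se (period 4, group 16) vs Bi (period 6, group 15): the stated order agrees with the simple trend.
The exception is (A): adding an electron to Sb's half-filled 5p³ is unfavourable, so Sn has the more exothermic EA.

(A)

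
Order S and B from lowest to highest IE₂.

IE_2 is the cost of taking one more electron from the +1 cation: S⁺ still has 5 valence electrons; B⁺ still has 2 valence electrons.
All are still removing valence electrons, so compare the +1 ions as you would atoms: IE_2 generally rises across a period (higher Z_eff) and falls down a group (larger shell), subject to the usual subshell exceptions.
Valence configurations: S⁺ [Ne]3s²3p³, B⁺ [He]2s².
The numbers (kJ/mol): S 2252, B 2427.
Overall IE_2 order: S < B.

S < B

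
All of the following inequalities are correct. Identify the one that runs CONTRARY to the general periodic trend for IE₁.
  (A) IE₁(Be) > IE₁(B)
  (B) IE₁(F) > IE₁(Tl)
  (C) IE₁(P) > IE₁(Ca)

The general trend: IE₁ increases across a period and decreases down a group.
(A) Be (period 2, group 2) vs B (period 2, group 13): the stated order contradicts the simple trend.
(B) F (period 2, group 17) vs Tl (period 6, group 13): the stated order agrees with the simple trend.
(C) P (period 3, group 15) vs Ca (period 4, group 2): the stated order agrees with the simple trend.
The exception is (A): removing B's lone 2p electron is easier than breaking Be's filled 2s².

(A)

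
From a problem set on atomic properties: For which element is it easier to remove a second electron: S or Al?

Al

IE_2 is the cost of taking one more electron from the +1 cation: S⁺ still has 5 valence electrons; Al⁺ still has 2 valence electrons.
All are still removing valence electrons, so compare the +1 ions as you would atoms: IE_2 generally rises across a period (higher Z_eff) and falls down a group (larger shell), subject to the usual subshell exceptions.
Valence configurations: S⁺ [Ne]3s²3p³, Al⁺ [Ne]3s².
The numbers (kJ/mol): S 2252, Al 1817.
Putting it together, IE_2: Al < S.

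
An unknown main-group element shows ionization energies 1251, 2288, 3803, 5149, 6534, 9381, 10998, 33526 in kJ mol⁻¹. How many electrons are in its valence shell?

7

Look for the largest jump between consecutive ionization energies: IE8/IE7 ≈ 3.0, far larger than any earlier ratio.
That jump marks the point where a core electron is being removed. So the atom has 7 valence electrons.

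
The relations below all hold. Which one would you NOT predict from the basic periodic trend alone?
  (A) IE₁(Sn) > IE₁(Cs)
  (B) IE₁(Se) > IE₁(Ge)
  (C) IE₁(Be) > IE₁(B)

(C)

The general trend: first ionisation energy increases across a period and decreases down a group.
(A) Sn (period 5, group 14) vs Cs (period 6, group 1): the stated order agrees with the simple trend.
(B) Se (period 4, group 16) vs Ge (period 4, group 14): the stated order agrees with the simple trend.
(C) Be (period 2, group 2) vs B (period 2, group 13): the stated order contradicts the simple trend.
The exception is (C): removing B's lone 2p electron is easier than breaking Be's filled 2s².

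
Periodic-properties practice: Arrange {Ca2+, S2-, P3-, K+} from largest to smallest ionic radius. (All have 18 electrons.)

All of these have 18 electrons, so size is governed by nuclear charge alone: the more protons, the stronger the pull on the same electron cloud, and the smaller the ion.
Nuclear charges: Ca2+ (Z=20), K+ (Z=19), S2- (Z=16), P3- (Z=15).
Largest to smallest: P3- > S2- > K+ > Ca2+.

P3- > S2- > K+ > Ca2+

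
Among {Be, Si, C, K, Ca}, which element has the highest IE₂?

IE_2 is the cost of taking one more electron from the +1 cation: Be⁺ still has 1 valence electron; Si⁺ still has 3 valence electrons; C⁺ still has 3 valence electrons; K⁺ is the bare [Ar] core; Ca⁺ still has 1 valence electron.
Pulling an electron out of a noble-gas core costs far more than removing a remaining valence electron, so K sits at the high end of IE_2.
Valence configurations: Be⁺ [He]2s¹, Si⁺ [Ne]3s²3p¹, C⁺ [He]2s²2p¹, Ca⁺ [Ar]4s¹.
The numbers (kJ/mol): Be 1757, Si 1577, C 2353, K 3052, Ca 1145.
Putting it together, IE_2: Ca < Si < Be < C < K.

K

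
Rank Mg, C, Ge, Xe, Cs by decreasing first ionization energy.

Removing the outermost electron gets harder across a period and easier down a group.
Neither a single period nor a single group — weigh both effects.
Mg > Cs: relative to Cs, both the across-period and down-group shifts push Mg's first ionization energy up.
Ge > Mg: the two effects oppose for this pair; the across-period effect wins (762 vs 738 kJ/mol).
C > Ge: they share group 14; the group trend gives C the larger value.
Xe > C: the two effects oppose for this pair; the across-period effect wins (1170 vs 1086 kJ/mol).
Approximate values (kJ/mol): C 1086, Mg 738, Ge 762, Xe 1170, Cs 376.
So from highest to lowest: Xe > C > Ge > Mg > Cs.

Xe > C > Ge > Mg > Cs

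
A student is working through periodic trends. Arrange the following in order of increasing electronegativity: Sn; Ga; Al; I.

Al < Ga < Sn < I

EN rises left→right (higher Z_eff, smaller atoms) and falls top→bottom (larger, more shielded atoms).
Here both period and group differ, so the two effects have to be weighed against each other.
Ga > Al: this pair runs against the simple trend — see the exception note.
Sn > Ga: period and group pull opposite ways; the across-period shift dominates (1.96 vs 1.81).
I > Sn: I lies to the right of Sn in period 5, so the across-period effect alone puts I higher.
Note the exception: Ga has a higher electronegativity than Al, contrary to the simple trend — poor shielding by filled d (and f) subshells raises the heavier element's effective nuclear charge more than the simple down-group trend predicts.
For reference (Pauling): Al 1.61, Ga 1.81, Sn 1.96, I 2.66.
So from lowest to highest: Al < Ga < Sn < I.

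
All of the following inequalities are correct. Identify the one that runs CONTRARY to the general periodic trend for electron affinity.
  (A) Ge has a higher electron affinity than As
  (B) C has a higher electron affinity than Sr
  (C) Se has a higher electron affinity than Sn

The general trend: electron affinity increases across a period and decreases down a group.
(A) Ge (period 4, group 14) vs As (period 4, group 15): the stated order contradicts the simple trend.
(B) C (period 2, group 14) vs Sr (period 5, group 2): the stated order agrees with the simple trend.
(C) Se (period 4, group 16) vs Sn (period 5, group 14): the stated order agrees with the simple trend.
The exception is (A): adding an electron to As's half-filled 4p³ is unfavourable, so Ge (4p²) has the more exothermic EA.

(A)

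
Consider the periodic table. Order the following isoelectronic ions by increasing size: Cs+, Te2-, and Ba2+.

All of these have 54 electrons, so size is governed by nuclear charge alone: the more protons, the stronger the pull on the same electron cloud, and the smaller the ion.
Nuclear charges: Ba2+ (Z=56), Cs+ (Z=55), Te2- (Z=52).
Smallest to largest: Ba2+ < Cs+ < Te2-.

Ba2+, Cs+, Te2-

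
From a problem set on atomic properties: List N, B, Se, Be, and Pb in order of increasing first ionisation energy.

Be is in period 2, group 2; B is in period 2, group 13; N is in period 2, group 15; Se is in period 4, group 16; Pb is in period 6, group 14.
Removing the outermost electron gets harder across a period and easier down a group.
Neither a single period nor a single group — weigh both effects.
B > Pb: the two effects oppose for this pair; the down-group effect wins (801 vs 716 kJ/mol).
Be > B: this pair runs against the simple trend — see the exception note.
Se > Be: the two effects oppose for this pair; the across-period effect wins (941 vs 900 kJ/mol).
N > Se: period and group pull opposite ways; the down-group shift dominates (1402 vs 941 kJ/mol).
Note the exception: Be has a higher first ionization energy than B, contrary to the simple trend — removing B's lone 2p electron is easier than breaking Be's filled 2s².
For reference (kJ/mol): Be 900, B 801, N 1402, Se 941, Pb 716.
So from lowest to highest: Pb < B < Be < Se < N.

Pb, B, Be, Se, N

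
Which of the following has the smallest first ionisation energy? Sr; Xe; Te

Sr

Sr is in period 5, group 2; Te is in period 5, group 16; Xe is in period 5, group 18.
IE₁ increases left→right with effective nuclear charge and decreases top→bottom as the valence shell moves farther out.
All lie in period 5, so first ionization energy increases left to right.
The smallest first ionisation energy among these belongs to Sr.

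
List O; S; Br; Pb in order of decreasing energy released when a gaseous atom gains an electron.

O is in period 2, group 16; S is in period 3, group 16; Br is in period 4, group 17; Pb is in period 6, group 14.
Atoms with high Z_eff and room in the valence shell (especially the halogens) have the most exothermic electron affinities.
These span different periods and groups, so the two trends combine.
O > Pb: relative to Pb, both the across-period and down-group shifts push O's electron affinity up.
S > O: this pair runs against the simple trend — see the exception note.
Br > S: period and group pull opposite ways; the across-period shift dominates (325 vs 200 kJ/mol).
Note the exception: S has a higher electron affinity than O, contrary to the simple trend — the compact 2p subshell of O repels the added electron more than S's larger 3p does.
Tabulated electron affinity (kJ/mol): O 141, S 200, Br 325, Pb 35.
So from highest to lowest: Br > S > O > Pb.

Br > S > O > Pb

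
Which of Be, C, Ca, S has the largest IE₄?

IE_4 is the cost of taking one more electron from the +3 cation: Be³⁺ is already 1 electron into the core; C³⁺ still has 1 valence electron; Ca³⁺ is already 1 electron into the core; S³⁺ still has 3 valence electrons.
Pulling an electron out of a noble-gas core costs far more than removing a remaining valence electron, so Ca and Be sit at the high end of IE_4.
Valence configurations: C³⁺ [He]2s¹, S³⁺ [Ne]3s²3p¹.
Tabulated IE_4 (kJ/mol): Be 21007, C 6223, Ca 6491, S 4556.
Putting it together, IE_4: S < C < Ca < Be.

Be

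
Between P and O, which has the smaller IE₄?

P

IE_4 is the cost of taking one more electron from the +3 cation: P³⁺ still has 2 valence electrons; O³⁺ still has 3 valence electrons.
All are still removing valence electrons, so compare the +3 ions as you would atoms: IE_4 generally rises across a period (higher Z_eff) and falls down a group (larger shell), subject to the usual subshell exceptions.
Valence configurations: P³⁺ [Ne]3s², O³⁺ [He]2s²2p¹.
Approximate IE_4 values (kJ/mol): P 4964, O 7469.
Putting it together, IE_4: P < O.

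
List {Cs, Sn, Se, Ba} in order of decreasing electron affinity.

Se > Sn > Cs > Ba

Se is in period 4, group 16; Sn is in period 5, group 14; Cs is in period 6, group 1; Ba is in period 6, group 2.
EA tends to increase across a period and decrease down a group, though the pattern is less regular than for IE or radius.
Here both period and group differ, so the two effects have to be weighed against each other.
Cs > Ba: this pair runs against the simple trend — see the exception note.
Sn > Cs: relative to Cs, both the across-period and down-group shifts push Sn's electron affinity up.
Se > Sn: both effects reinforce here, so Se is clearly the higher of the two.
Note the exception: Cs has a higher electron affinity than Ba, contrary to the simple trend — adding an electron to Ba (ns²) has to open a new, higher-energy np subshell, which is unfavourable.
Approximate values (kJ/mol): Se 195, Sn 107, Cs 46, Ba 14.
So from highest to lowest: Se > Sn > Cs > Ba.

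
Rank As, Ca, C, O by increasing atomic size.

C is in period 2, group 14; O is in period 2, group 16; Ca is in period 4, group 2; As is in period 4, group 15.
Across a period the added protons contract the valence shell; down a group each new principal shell makes the atom larger.
Neither a single period nor a single group — weigh both effects.
C > O: C lies to the left of O in period 2, so the across-period effect alone puts C larger.
As > C: the two effects oppose for this pair; the down-group effect wins (121 vs 75 pm).
Ca > As: Ca lies to the left of As in period 4, so the across-period effect alone puts Ca larger.
Approximate values (pm): C 75, O 63, Ca 171, As 121.
So from smallest to largest: O < C < As < Ca.

O < C < As < Ca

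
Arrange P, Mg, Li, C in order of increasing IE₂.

The second ionization energy removes an electron from the +1 ion. For each element: P⁺ still has 4 valence electrons; Mg⁺ still has 1 valence electron; Li⁺ is the bare [He] core; C⁺ still has 3 valence electrons.
Breaking into a closed-shell core is much more expensive than removing a leftover valence electron — Li has the largest IE_2 here.
Valence configurations: P⁺ [Ne]3s²3p², Mg⁺ [Ne]3s¹, C⁺ [He]2s²2p¹.
The numbers (kJ/mol): P 1907, Mg 1451, Li 7298, C 2353.
So the second ionization energies run Mg < P < C < Li.

Mg < P < C < Li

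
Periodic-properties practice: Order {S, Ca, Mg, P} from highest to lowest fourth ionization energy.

Mg > Ca > P > S

Consider each +3 ion: S³⁺ still has 3 valence electrons; Ca³⁺ is already 1 electron into the core; Mg³⁺ is already 1 electron into the core; P³⁺ still has 2 valence electrons.
Breaking into a closed-shell core is much more expensive than removing a leftover valence electron — Ca and Mg have the largest IE_4 here.
Valence configurations: S³⁺ [Ne]3s²3p¹, P³⁺ [Ne]3s².
S³⁺ loses a lone 3p electron whereas P³⁺ must break into a filled 3s² pair, so IE_4(P) > IE_4(S) even though S has the higher nuclear charge.
Tabulated IE_4 (kJ/mol): S 4556, Ca 6491, Mg 10543, P 4964.
Hence IE_4: S < P < Ca < Mg.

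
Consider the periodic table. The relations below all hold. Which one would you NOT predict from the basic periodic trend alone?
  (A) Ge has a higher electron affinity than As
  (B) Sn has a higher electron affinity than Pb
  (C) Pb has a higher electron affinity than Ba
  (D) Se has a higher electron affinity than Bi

The general trend: electron affinity increases across a period and decreases down a group.
(A) Ge (period 4, group 14) vs As (period 4, group 15): the stated order contradicts the simple trend.
(B) Sn (period 5, group 14) vs Pb (period 6, group 14): the stated order agrees with the simple trend.
(C) Pb (period 6, group 14) vs Ba (period 6, group 2): the stated order agrees with the simple trend.
(D) Se (period 4, group 16) vs Bi (period 6, group 15): the stated order agrees with the simple trend.
The exception is (A): adding an electron to As's half-filled 4p³ is unfavourable, so Ge (4p²) has the more exothermic EA.

(A)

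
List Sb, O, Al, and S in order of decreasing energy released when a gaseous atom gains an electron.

Electron affinity generally becomes more exothermic across a period toward the halogens and less exothermic down a group.
Neither a single period nor a single group — weigh both effects.
Sb > Al: the two effects oppose for this pair; the across-period effect wins (103 vs 42 kJ/mol).
O > Sb: relative to Sb, both the across-period and down-group shifts push O's electron affinity up.
S > O: this pair runs against the simple trend — see the exception note.
Note the exception: S has a higher electron affinity than O, contrary to the simple trend — the compact 2p subshell of O repels the added electron more than S's larger 3p does.
Tabulated electron affinity (kJ/mol): O 141, Al 42, S 200, Sb 103.
So from highest to lowest: S > O > Sb > Al.

S > O > Sb > Al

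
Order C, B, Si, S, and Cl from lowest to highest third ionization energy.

Si, S, B, Cl, C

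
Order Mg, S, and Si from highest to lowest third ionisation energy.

Consider each +2 ion: Mg²⁺ is the bare [Ne] core; S²⁺ still has 4 valence electrons; Si²⁺ still has 2 valence electrons.
Core electrons are held far more tightly than valence electrons, so Mg tops the IE_3 order.
Valence configurations: S²⁺ [Ne]3s²3p², Si²⁺ [Ne]3s².
Approximate IE_3 values (kJ/mol): Mg 7733, S 3357, Si 3232.
Putting it together, IE_3: Si < S < Mg.

Mg, S, Si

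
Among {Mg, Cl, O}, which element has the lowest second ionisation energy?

The second ionization energy removes an electron from the +1 ion. For each element: Mg⁺ still has 1 valence electron; Cl⁺ still has 6 valence electrons; O⁺ still has 5 valence electrons.
All are still removing valence electrons, so compare the +1 ions as you would atoms: IE_2 generally rises across a period (higher Z_eff) and falls down a group (larger shell), subject to the usual subshell exceptions.
Valence configurations: Mg⁺ [Ne]3s¹, Cl⁺ [Ne]3s²3p⁴, O⁺ [He]2s²2p³.
Tabulated IE_2 (kJ/mol): Mg 1451, Cl 2298, O 3388.
So the second ionization energies run Mg < Cl < O.

Mg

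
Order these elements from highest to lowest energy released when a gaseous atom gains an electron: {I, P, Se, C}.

I > Se > C > P

C is in period 2, group 14; P is in period 3, group 15; Se is in period 4, group 16; I is in period 5, group 17.
Atoms with high Z_eff and room in the valence shell (especially the halogens) have the most exothermic electron affinities.
A diagonal step moves right (one effect) and down (the opposite effect) at once.
C > P: period and group pull opposite ways; the down-group shift dominates (122 vs 72 kJ/mol).
Se > C: the two effects oppose for this pair; the across-period effect wins (195 vs 122 kJ/mol).
I > Se: period and group pull opposite ways; the across-period shift dominates (295 vs 195 kJ/mol).
Approximate values (kJ/mol): C 122, P 72, Se 195, I 295.
So from highest to lowest: I > Se > C > P.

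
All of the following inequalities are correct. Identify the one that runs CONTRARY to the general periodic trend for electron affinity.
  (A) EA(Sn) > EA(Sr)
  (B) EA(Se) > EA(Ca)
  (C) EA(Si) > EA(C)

The general trend: electron affinity increases across a period and decreases down a group.
(A) Sn (period 5, group 14) vs Sr (period 5, group 2): the stated order agrees with the simple trend.
(B) Se (period 4, group 16) vs Ca (period 4, group 2): the stated order agrees with the simple trend.
(C) Si (period 3, group 14) vs C (period 2, group 14): the stated order contradicts the simple trend.
The exception is (C): Si's larger, more diffuse 3p orbitals accept an added electron slightly more readily than C's compact 2p.

(C)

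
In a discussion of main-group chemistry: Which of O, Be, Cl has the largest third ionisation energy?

Be

The third ionization energy removes an electron from the +2 ion. For each element: O²⁺ still has 4 valence electrons; Be²⁺ is the bare [He] core; Cl²⁺ still has 5 valence electrons.
Pulling an electron out of a noble-gas core costs far more than removing a remaining valence electron, so Be sits at the high end of IE_3.
Valence configurations: O²⁺ [He]2s²2p², Cl²⁺ [Ne]3s²3p³.
Approximate IE_3 values (kJ/mol): O 5300, Be 14849, Cl 3822.
Putting it together, IE_3: Cl < O < Be.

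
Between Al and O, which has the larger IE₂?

O

Consider each +1 ion: Al⁺ still has 2 valence electrons; O⁺ still has 5 valence electrons.
All are still removing valence electrons, so compare the +1 ions as you would atoms: IE_2 generally rises across a period (higher Z_eff) and falls down a group (larger shell), subject to the usual subshell exceptions.
Valence configurations: Al⁺ [Ne]3s², O⁺ [He]2s²2p³.
Approximate IE_2 values (kJ/mol): Al 1817, O 3388.
Hence IE_2: Al < O.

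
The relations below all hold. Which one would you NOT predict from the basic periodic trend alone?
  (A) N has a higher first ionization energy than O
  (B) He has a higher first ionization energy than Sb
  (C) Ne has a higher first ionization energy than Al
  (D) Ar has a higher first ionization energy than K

(A)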